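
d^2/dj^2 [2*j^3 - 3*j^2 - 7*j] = 12*j - 6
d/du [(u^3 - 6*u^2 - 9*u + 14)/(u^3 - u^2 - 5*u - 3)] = (5*u^3 + 3*u^2 - 33*u + 97)/(u^5 - 3*u^4 - 6*u^3 + 10*u^2 + 21*u + 9)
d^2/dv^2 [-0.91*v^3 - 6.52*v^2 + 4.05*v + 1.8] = -5.46*v - 13.04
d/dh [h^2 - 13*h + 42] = 2*h - 13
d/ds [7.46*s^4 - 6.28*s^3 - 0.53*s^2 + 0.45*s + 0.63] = 29.84*s^3 - 18.84*s^2 - 1.06*s + 0.45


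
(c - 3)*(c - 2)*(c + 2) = c^3 - 3*c^2 - 4*c + 12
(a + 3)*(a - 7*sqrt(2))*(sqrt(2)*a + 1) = sqrt(2)*a^3 - 13*a^2 + 3*sqrt(2)*a^2 - 39*a - 7*sqrt(2)*a - 21*sqrt(2)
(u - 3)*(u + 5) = u^2 + 2*u - 15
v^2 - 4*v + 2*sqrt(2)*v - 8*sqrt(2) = (v - 4)*(v + 2*sqrt(2))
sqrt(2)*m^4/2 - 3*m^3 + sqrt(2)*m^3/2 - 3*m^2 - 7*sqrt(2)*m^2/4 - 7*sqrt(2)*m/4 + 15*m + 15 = (m - 5*sqrt(2)/2)*(m - 2*sqrt(2))*(m + 3*sqrt(2)/2)*(sqrt(2)*m/2 + sqrt(2)/2)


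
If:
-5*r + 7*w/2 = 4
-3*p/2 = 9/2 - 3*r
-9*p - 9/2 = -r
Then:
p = -6/17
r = 45/34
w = 361/119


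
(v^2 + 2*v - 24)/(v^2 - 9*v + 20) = (v + 6)/(v - 5)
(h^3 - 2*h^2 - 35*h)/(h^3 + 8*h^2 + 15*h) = (h - 7)/(h + 3)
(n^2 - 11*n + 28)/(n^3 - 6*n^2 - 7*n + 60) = (n - 7)/(n^2 - 2*n - 15)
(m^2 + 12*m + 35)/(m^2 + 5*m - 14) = (m + 5)/(m - 2)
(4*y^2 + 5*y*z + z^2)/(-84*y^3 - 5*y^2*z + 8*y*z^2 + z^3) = (-y - z)/(21*y^2 - 4*y*z - z^2)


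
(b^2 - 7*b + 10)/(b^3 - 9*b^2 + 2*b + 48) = (b^2 - 7*b + 10)/(b^3 - 9*b^2 + 2*b + 48)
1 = 1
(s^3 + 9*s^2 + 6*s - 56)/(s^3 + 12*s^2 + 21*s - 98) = (s + 4)/(s + 7)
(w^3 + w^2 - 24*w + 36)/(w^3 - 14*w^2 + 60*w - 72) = (w^2 + 3*w - 18)/(w^2 - 12*w + 36)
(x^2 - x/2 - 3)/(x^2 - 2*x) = (x + 3/2)/x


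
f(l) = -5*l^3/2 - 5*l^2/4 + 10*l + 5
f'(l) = -15*l^2/2 - 5*l/2 + 10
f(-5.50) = 328.12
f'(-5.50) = -203.12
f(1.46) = 9.16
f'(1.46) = -9.64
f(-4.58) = 173.16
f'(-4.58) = -135.87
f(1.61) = 7.43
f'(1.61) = -13.47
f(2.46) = -15.18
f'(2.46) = -41.54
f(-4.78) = 201.68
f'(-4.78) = -149.41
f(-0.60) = -0.91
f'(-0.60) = 8.80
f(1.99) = 0.25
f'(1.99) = -24.68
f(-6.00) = 440.00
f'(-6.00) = -245.00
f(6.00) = -520.00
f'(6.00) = -275.00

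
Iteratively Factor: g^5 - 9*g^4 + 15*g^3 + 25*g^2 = (g)*(g^4 - 9*g^3 + 15*g^2 + 25*g) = g*(g + 1)*(g^3 - 10*g^2 + 25*g) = g^2*(g + 1)*(g^2 - 10*g + 25) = g^2*(g - 5)*(g + 1)*(g - 5)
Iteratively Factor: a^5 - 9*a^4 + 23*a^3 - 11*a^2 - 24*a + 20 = (a - 5)*(a^4 - 4*a^3 + 3*a^2 + 4*a - 4) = (a - 5)*(a - 2)*(a^3 - 2*a^2 - a + 2) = (a - 5)*(a - 2)*(a + 1)*(a^2 - 3*a + 2) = (a - 5)*(a - 2)^2*(a + 1)*(a - 1)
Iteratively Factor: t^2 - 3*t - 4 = (t + 1)*(t - 4)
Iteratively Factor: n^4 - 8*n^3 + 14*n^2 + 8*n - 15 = (n - 3)*(n^3 - 5*n^2 - n + 5) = (n - 3)*(n + 1)*(n^2 - 6*n + 5) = (n - 3)*(n - 1)*(n + 1)*(n - 5)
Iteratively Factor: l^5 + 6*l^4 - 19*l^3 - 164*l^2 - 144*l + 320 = (l + 4)*(l^4 + 2*l^3 - 27*l^2 - 56*l + 80) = (l - 5)*(l + 4)*(l^3 + 7*l^2 + 8*l - 16) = (l - 5)*(l + 4)^2*(l^2 + 3*l - 4) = (l - 5)*(l - 1)*(l + 4)^2*(l + 4)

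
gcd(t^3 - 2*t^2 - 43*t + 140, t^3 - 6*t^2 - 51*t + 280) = t^2 + 2*t - 35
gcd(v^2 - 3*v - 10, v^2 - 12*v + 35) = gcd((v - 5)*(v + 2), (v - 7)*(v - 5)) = v - 5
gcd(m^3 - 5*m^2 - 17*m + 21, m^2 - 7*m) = m - 7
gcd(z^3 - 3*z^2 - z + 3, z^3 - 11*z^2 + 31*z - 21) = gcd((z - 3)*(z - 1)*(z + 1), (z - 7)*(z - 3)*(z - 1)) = z^2 - 4*z + 3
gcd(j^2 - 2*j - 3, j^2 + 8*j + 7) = j + 1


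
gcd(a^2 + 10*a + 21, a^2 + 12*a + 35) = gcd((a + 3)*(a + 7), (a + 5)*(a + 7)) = a + 7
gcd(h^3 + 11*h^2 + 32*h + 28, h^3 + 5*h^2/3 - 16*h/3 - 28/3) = h^2 + 4*h + 4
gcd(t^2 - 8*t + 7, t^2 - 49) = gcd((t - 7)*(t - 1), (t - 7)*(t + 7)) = t - 7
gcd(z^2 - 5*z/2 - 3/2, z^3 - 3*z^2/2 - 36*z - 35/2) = z + 1/2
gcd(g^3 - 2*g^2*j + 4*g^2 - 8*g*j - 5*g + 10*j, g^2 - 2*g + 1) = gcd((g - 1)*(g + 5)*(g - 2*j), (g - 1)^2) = g - 1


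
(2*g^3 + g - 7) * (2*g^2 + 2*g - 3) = 4*g^5 + 4*g^4 - 4*g^3 - 12*g^2 - 17*g + 21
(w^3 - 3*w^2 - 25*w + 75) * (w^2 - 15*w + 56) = w^5 - 18*w^4 + 76*w^3 + 282*w^2 - 2525*w + 4200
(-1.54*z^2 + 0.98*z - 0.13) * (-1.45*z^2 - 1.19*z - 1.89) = 2.233*z^4 + 0.4116*z^3 + 1.9329*z^2 - 1.6975*z + 0.2457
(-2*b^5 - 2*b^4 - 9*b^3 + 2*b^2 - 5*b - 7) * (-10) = 20*b^5 + 20*b^4 + 90*b^3 - 20*b^2 + 50*b + 70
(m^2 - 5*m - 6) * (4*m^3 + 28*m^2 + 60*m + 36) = 4*m^5 + 8*m^4 - 104*m^3 - 432*m^2 - 540*m - 216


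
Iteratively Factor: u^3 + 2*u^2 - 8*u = (u)*(u^2 + 2*u - 8) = u*(u - 2)*(u + 4)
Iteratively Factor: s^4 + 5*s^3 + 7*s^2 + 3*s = (s + 3)*(s^3 + 2*s^2 + s) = (s + 1)*(s + 3)*(s^2 + s) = (s + 1)^2*(s + 3)*(s)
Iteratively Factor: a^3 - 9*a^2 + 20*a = (a - 5)*(a^2 - 4*a) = a*(a - 5)*(a - 4)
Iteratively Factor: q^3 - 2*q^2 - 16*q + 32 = (q - 4)*(q^2 + 2*q - 8) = (q - 4)*(q + 4)*(q - 2)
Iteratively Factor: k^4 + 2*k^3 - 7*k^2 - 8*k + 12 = (k + 2)*(k^3 - 7*k + 6) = (k - 1)*(k + 2)*(k^2 + k - 6) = (k - 1)*(k + 2)*(k + 3)*(k - 2)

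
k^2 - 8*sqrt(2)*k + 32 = (k - 4*sqrt(2))^2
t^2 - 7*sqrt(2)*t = t*(t - 7*sqrt(2))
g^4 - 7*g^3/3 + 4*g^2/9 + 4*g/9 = g*(g - 2)*(g - 2/3)*(g + 1/3)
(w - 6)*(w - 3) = w^2 - 9*w + 18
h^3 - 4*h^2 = h^2*(h - 4)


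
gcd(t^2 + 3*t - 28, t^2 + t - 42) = t + 7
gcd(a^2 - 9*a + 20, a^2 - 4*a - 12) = 1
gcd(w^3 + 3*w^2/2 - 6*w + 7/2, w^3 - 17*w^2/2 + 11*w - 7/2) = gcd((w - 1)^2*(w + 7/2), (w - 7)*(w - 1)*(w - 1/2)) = w - 1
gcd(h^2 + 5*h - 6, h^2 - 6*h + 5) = h - 1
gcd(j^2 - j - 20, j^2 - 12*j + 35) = j - 5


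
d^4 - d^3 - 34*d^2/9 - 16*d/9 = d*(d - 8/3)*(d + 2/3)*(d + 1)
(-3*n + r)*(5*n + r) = -15*n^2 + 2*n*r + r^2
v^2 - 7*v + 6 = (v - 6)*(v - 1)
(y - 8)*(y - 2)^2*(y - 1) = y^4 - 13*y^3 + 48*y^2 - 68*y + 32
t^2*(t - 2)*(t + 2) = t^4 - 4*t^2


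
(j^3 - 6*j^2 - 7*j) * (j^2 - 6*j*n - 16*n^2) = j^5 - 6*j^4*n - 6*j^4 - 16*j^3*n^2 + 36*j^3*n - 7*j^3 + 96*j^2*n^2 + 42*j^2*n + 112*j*n^2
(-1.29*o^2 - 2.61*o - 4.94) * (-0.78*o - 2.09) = 1.0062*o^3 + 4.7319*o^2 + 9.3081*o + 10.3246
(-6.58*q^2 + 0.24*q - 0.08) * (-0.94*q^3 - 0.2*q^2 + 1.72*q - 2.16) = 6.1852*q^5 + 1.0904*q^4 - 11.2904*q^3 + 14.6416*q^2 - 0.656*q + 0.1728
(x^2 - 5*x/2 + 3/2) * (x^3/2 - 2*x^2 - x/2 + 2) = x^5/2 - 13*x^4/4 + 21*x^3/4 + x^2/4 - 23*x/4 + 3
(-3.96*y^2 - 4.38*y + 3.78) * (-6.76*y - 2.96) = 26.7696*y^3 + 41.3304*y^2 - 12.588*y - 11.1888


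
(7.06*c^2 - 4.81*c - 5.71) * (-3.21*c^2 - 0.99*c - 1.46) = -22.6626*c^4 + 8.4507*c^3 + 12.7834*c^2 + 12.6755*c + 8.3366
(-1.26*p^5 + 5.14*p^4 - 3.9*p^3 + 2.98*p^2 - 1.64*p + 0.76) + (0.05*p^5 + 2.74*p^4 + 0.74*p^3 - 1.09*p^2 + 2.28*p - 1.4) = -1.21*p^5 + 7.88*p^4 - 3.16*p^3 + 1.89*p^2 + 0.64*p - 0.64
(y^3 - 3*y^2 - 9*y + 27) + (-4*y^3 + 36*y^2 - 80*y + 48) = -3*y^3 + 33*y^2 - 89*y + 75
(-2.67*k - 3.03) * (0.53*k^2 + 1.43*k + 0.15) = -1.4151*k^3 - 5.424*k^2 - 4.7334*k - 0.4545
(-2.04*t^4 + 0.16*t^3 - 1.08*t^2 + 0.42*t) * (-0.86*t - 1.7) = 1.7544*t^5 + 3.3304*t^4 + 0.6568*t^3 + 1.4748*t^2 - 0.714*t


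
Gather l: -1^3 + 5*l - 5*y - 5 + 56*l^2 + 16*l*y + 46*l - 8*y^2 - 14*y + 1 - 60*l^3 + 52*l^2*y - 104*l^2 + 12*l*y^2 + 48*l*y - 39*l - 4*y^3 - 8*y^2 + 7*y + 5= -60*l^3 + l^2*(52*y - 48) + l*(12*y^2 + 64*y + 12) - 4*y^3 - 16*y^2 - 12*y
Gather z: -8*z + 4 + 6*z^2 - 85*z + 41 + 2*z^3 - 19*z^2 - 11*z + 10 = 2*z^3 - 13*z^2 - 104*z + 55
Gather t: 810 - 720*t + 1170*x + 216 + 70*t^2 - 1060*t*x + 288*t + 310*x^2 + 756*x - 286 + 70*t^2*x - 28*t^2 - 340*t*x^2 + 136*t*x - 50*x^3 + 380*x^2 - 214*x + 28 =t^2*(70*x + 42) + t*(-340*x^2 - 924*x - 432) - 50*x^3 + 690*x^2 + 1712*x + 768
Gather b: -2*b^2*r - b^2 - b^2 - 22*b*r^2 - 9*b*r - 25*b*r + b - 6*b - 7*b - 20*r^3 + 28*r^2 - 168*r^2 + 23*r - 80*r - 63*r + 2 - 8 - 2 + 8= b^2*(-2*r - 2) + b*(-22*r^2 - 34*r - 12) - 20*r^3 - 140*r^2 - 120*r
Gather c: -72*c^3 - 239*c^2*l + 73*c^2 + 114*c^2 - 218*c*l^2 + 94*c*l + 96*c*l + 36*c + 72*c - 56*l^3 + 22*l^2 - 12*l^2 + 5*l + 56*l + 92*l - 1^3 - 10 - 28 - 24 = -72*c^3 + c^2*(187 - 239*l) + c*(-218*l^2 + 190*l + 108) - 56*l^3 + 10*l^2 + 153*l - 63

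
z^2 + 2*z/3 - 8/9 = (z - 2/3)*(z + 4/3)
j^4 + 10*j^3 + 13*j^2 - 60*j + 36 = (j - 1)^2*(j + 6)^2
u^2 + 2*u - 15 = (u - 3)*(u + 5)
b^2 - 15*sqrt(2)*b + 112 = (b - 8*sqrt(2))*(b - 7*sqrt(2))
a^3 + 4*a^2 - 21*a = a*(a - 3)*(a + 7)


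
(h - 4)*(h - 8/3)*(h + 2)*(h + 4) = h^4 - 2*h^3/3 - 64*h^2/3 + 32*h/3 + 256/3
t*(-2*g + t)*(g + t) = -2*g^2*t - g*t^2 + t^3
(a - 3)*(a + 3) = a^2 - 9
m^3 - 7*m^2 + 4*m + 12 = (m - 6)*(m - 2)*(m + 1)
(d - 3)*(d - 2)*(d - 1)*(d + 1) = d^4 - 5*d^3 + 5*d^2 + 5*d - 6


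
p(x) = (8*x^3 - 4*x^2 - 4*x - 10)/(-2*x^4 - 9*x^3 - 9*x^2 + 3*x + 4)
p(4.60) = -0.34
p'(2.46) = -0.10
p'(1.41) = -0.82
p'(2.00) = -0.22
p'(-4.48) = 3.19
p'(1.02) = -3.49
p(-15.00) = 0.38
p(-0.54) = -10.24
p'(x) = (24*x^2 - 8*x - 4)/(-2*x^4 - 9*x^3 - 9*x^2 + 3*x + 4) + (8*x^3 - 4*x^2 - 4*x - 10)*(8*x^3 + 27*x^2 + 18*x - 3)/(-2*x^4 - 9*x^3 - 9*x^2 + 3*x + 4)^2 = 2*(8*x^6 - 8*x^5 - 66*x^4 - 52*x^3 - 111*x^2 - 106*x + 7)/(4*x^8 + 36*x^7 + 117*x^6 + 150*x^5 + 11*x^4 - 126*x^3 - 63*x^2 + 24*x + 16)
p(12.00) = -0.23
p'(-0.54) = 69.65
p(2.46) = -0.30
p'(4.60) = 0.01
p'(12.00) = 0.01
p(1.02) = 0.70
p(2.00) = -0.23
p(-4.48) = 4.25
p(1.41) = 0.03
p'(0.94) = -5.53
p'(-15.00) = 0.04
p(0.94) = 1.05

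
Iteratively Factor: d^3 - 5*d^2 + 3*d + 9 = (d - 3)*(d^2 - 2*d - 3) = (d - 3)*(d + 1)*(d - 3)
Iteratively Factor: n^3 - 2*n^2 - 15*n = (n - 5)*(n^2 + 3*n) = (n - 5)*(n + 3)*(n)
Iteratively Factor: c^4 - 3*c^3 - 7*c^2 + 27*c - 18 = (c + 3)*(c^3 - 6*c^2 + 11*c - 6) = (c - 2)*(c + 3)*(c^2 - 4*c + 3) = (c - 3)*(c - 2)*(c + 3)*(c - 1)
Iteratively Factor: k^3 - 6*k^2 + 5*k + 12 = (k - 4)*(k^2 - 2*k - 3) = (k - 4)*(k + 1)*(k - 3)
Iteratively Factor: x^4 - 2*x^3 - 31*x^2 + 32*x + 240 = (x - 5)*(x^3 + 3*x^2 - 16*x - 48) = (x - 5)*(x + 4)*(x^2 - x - 12) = (x - 5)*(x + 3)*(x + 4)*(x - 4)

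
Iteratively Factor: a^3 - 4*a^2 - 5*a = (a)*(a^2 - 4*a - 5) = a*(a + 1)*(a - 5)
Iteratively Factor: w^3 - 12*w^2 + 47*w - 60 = (w - 3)*(w^2 - 9*w + 20) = (w - 5)*(w - 3)*(w - 4)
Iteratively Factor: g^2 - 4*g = (g)*(g - 4)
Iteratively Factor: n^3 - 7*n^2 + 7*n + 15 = (n - 5)*(n^2 - 2*n - 3) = (n - 5)*(n + 1)*(n - 3)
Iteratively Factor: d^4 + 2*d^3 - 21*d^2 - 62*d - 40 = (d - 5)*(d^3 + 7*d^2 + 14*d + 8) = (d - 5)*(d + 4)*(d^2 + 3*d + 2) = (d - 5)*(d + 1)*(d + 4)*(d + 2)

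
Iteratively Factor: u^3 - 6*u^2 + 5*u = (u)*(u^2 - 6*u + 5) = u*(u - 5)*(u - 1)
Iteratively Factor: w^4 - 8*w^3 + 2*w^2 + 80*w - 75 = (w - 1)*(w^3 - 7*w^2 - 5*w + 75) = (w - 5)*(w - 1)*(w^2 - 2*w - 15) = (w - 5)*(w - 1)*(w + 3)*(w - 5)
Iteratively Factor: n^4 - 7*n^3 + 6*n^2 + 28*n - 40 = (n - 5)*(n^3 - 2*n^2 - 4*n + 8) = (n - 5)*(n - 2)*(n^2 - 4) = (n - 5)*(n - 2)^2*(n + 2)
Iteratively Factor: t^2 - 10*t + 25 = (t - 5)*(t - 5)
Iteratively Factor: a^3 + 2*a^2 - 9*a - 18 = (a + 3)*(a^2 - a - 6) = (a + 2)*(a + 3)*(a - 3)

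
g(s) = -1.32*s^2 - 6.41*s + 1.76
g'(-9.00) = 17.35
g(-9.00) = -47.47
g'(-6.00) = 9.43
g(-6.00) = -7.30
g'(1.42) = -10.16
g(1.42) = -10.00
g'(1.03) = -9.13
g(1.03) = -6.24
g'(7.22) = -25.47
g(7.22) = -113.33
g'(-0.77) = -4.38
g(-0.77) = 5.91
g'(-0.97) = -3.85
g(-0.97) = 6.74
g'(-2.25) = -0.47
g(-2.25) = 9.50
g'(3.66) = -16.07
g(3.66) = -39.38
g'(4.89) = -19.32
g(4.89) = -61.15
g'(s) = -2.64*s - 6.41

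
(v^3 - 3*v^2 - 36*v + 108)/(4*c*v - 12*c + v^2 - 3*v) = (v^2 - 36)/(4*c + v)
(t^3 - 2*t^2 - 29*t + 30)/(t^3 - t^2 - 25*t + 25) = (t - 6)/(t - 5)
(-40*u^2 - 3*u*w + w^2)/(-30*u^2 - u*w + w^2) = (8*u - w)/(6*u - w)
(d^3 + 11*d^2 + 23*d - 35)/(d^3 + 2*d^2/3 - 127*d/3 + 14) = 3*(d^2 + 4*d - 5)/(3*d^2 - 19*d + 6)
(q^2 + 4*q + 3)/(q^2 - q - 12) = (q + 1)/(q - 4)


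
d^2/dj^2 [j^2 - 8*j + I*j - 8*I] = 2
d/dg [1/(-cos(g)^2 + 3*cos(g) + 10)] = (3 - 2*cos(g))*sin(g)/(sin(g)^2 + 3*cos(g) + 9)^2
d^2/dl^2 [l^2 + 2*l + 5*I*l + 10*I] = 2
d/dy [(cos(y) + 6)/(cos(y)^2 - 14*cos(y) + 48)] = (cos(y)^2 + 12*cos(y) - 132)*sin(y)/(cos(y)^2 - 14*cos(y) + 48)^2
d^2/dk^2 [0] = 0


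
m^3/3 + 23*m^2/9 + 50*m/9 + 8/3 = (m/3 + 1)*(m + 2/3)*(m + 4)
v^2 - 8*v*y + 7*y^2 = (v - 7*y)*(v - y)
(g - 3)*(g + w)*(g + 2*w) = g^3 + 3*g^2*w - 3*g^2 + 2*g*w^2 - 9*g*w - 6*w^2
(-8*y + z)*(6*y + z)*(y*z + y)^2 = -48*y^4*z^2 - 96*y^4*z - 48*y^4 - 2*y^3*z^3 - 4*y^3*z^2 - 2*y^3*z + y^2*z^4 + 2*y^2*z^3 + y^2*z^2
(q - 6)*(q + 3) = q^2 - 3*q - 18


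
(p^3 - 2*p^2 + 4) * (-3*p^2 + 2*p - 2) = -3*p^5 + 8*p^4 - 6*p^3 - 8*p^2 + 8*p - 8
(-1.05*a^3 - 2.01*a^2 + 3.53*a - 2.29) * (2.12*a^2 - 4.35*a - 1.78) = -2.226*a^5 + 0.3063*a^4 + 18.0961*a^3 - 16.6325*a^2 + 3.6781*a + 4.0762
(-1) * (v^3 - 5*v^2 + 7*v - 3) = -v^3 + 5*v^2 - 7*v + 3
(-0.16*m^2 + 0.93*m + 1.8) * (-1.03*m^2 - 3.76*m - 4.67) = 0.1648*m^4 - 0.3563*m^3 - 4.6036*m^2 - 11.1111*m - 8.406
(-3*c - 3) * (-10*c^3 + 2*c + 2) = 30*c^4 + 30*c^3 - 6*c^2 - 12*c - 6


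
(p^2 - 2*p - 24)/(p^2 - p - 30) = (p + 4)/(p + 5)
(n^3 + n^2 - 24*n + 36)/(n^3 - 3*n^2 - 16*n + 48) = (n^2 + 4*n - 12)/(n^2 - 16)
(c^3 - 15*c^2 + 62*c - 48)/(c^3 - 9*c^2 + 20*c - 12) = (c - 8)/(c - 2)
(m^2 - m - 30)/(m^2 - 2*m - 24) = (m + 5)/(m + 4)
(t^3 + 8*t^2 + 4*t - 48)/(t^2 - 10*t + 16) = (t^2 + 10*t + 24)/(t - 8)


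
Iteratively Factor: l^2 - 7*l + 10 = (l - 5)*(l - 2)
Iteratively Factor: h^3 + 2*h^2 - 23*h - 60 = (h - 5)*(h^2 + 7*h + 12) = (h - 5)*(h + 3)*(h + 4)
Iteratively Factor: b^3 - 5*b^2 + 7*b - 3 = (b - 1)*(b^2 - 4*b + 3) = (b - 3)*(b - 1)*(b - 1)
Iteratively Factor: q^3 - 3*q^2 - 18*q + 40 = (q - 2)*(q^2 - q - 20) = (q - 5)*(q - 2)*(q + 4)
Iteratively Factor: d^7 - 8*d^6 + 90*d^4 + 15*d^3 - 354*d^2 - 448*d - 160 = (d + 2)*(d^6 - 10*d^5 + 20*d^4 + 50*d^3 - 85*d^2 - 184*d - 80) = (d - 4)*(d + 2)*(d^5 - 6*d^4 - 4*d^3 + 34*d^2 + 51*d + 20) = (d - 4)^2*(d + 2)*(d^4 - 2*d^3 - 12*d^2 - 14*d - 5) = (d - 5)*(d - 4)^2*(d + 2)*(d^3 + 3*d^2 + 3*d + 1) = (d - 5)*(d - 4)^2*(d + 1)*(d + 2)*(d^2 + 2*d + 1) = (d - 5)*(d - 4)^2*(d + 1)^2*(d + 2)*(d + 1)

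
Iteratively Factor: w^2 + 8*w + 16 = (w + 4)*(w + 4)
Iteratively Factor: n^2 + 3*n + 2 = (n + 1)*(n + 2)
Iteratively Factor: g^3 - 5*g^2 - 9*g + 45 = (g + 3)*(g^2 - 8*g + 15) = (g - 5)*(g + 3)*(g - 3)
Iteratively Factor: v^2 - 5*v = (v - 5)*(v)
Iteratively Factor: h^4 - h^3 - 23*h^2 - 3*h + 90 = (h + 3)*(h^3 - 4*h^2 - 11*h + 30) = (h + 3)^2*(h^2 - 7*h + 10) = (h - 5)*(h + 3)^2*(h - 2)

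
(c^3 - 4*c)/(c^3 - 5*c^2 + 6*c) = (c + 2)/(c - 3)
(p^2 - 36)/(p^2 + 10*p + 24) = (p - 6)/(p + 4)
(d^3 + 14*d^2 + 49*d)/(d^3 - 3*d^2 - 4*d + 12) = d*(d^2 + 14*d + 49)/(d^3 - 3*d^2 - 4*d + 12)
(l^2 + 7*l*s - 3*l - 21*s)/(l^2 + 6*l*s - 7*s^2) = (3 - l)/(-l + s)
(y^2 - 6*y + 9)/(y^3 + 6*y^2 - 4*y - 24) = (y^2 - 6*y + 9)/(y^3 + 6*y^2 - 4*y - 24)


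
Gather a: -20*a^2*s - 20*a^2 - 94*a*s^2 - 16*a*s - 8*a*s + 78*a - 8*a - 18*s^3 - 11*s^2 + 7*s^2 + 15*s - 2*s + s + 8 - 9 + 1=a^2*(-20*s - 20) + a*(-94*s^2 - 24*s + 70) - 18*s^3 - 4*s^2 + 14*s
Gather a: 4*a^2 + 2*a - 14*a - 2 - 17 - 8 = 4*a^2 - 12*a - 27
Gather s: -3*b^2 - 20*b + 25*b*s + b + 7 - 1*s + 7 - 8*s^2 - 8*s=-3*b^2 - 19*b - 8*s^2 + s*(25*b - 9) + 14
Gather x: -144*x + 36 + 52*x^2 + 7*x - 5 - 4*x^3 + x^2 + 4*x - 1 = -4*x^3 + 53*x^2 - 133*x + 30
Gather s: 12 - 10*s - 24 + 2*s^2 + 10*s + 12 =2*s^2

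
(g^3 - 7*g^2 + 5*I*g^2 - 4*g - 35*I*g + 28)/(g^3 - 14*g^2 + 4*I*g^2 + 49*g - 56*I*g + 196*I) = (g + I)/(g - 7)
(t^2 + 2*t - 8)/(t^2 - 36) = (t^2 + 2*t - 8)/(t^2 - 36)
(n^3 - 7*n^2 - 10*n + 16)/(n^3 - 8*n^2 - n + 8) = (n + 2)/(n + 1)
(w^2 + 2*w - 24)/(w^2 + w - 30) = (w - 4)/(w - 5)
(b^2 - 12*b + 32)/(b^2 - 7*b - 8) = (b - 4)/(b + 1)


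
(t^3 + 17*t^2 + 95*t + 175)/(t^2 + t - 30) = (t^3 + 17*t^2 + 95*t + 175)/(t^2 + t - 30)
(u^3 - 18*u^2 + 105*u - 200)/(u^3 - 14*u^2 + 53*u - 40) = (u - 5)/(u - 1)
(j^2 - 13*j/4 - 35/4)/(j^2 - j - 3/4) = (-4*j^2 + 13*j + 35)/(-4*j^2 + 4*j + 3)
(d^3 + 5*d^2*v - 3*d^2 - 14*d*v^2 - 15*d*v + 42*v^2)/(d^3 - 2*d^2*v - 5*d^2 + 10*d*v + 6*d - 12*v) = (d + 7*v)/(d - 2)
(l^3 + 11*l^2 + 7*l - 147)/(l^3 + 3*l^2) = (l^3 + 11*l^2 + 7*l - 147)/(l^2*(l + 3))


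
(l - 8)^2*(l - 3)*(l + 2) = l^4 - 17*l^3 + 74*l^2 + 32*l - 384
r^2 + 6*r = r*(r + 6)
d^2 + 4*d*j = d*(d + 4*j)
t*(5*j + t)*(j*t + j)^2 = 5*j^3*t^3 + 10*j^3*t^2 + 5*j^3*t + j^2*t^4 + 2*j^2*t^3 + j^2*t^2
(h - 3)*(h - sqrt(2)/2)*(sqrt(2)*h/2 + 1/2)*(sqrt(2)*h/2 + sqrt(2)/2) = h^4/2 - h^3 - 7*h^2/4 + h/2 + 3/4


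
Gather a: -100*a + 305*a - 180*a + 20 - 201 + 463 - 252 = 25*a + 30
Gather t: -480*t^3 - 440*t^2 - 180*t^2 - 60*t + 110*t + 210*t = -480*t^3 - 620*t^2 + 260*t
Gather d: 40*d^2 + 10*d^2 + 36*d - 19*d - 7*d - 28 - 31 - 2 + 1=50*d^2 + 10*d - 60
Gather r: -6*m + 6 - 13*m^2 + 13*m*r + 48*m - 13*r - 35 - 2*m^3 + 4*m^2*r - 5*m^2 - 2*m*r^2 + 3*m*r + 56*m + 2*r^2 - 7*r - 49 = -2*m^3 - 18*m^2 + 98*m + r^2*(2 - 2*m) + r*(4*m^2 + 16*m - 20) - 78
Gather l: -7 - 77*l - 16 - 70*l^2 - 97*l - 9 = -70*l^2 - 174*l - 32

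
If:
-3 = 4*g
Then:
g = -3/4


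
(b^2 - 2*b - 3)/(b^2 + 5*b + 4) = (b - 3)/(b + 4)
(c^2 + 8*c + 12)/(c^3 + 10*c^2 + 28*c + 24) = 1/(c + 2)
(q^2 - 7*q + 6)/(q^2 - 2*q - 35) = (-q^2 + 7*q - 6)/(-q^2 + 2*q + 35)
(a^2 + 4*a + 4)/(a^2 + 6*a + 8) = (a + 2)/(a + 4)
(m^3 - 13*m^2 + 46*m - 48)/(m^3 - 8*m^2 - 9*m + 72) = (m - 2)/(m + 3)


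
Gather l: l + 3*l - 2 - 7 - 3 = 4*l - 12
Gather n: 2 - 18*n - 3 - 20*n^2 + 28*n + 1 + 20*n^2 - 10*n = 0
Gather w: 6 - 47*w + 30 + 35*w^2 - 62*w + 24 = 35*w^2 - 109*w + 60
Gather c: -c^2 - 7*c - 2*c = -c^2 - 9*c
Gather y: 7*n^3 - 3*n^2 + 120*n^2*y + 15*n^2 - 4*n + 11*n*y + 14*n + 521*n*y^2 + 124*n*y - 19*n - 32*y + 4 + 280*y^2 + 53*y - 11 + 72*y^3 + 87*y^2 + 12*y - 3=7*n^3 + 12*n^2 - 9*n + 72*y^3 + y^2*(521*n + 367) + y*(120*n^2 + 135*n + 33) - 10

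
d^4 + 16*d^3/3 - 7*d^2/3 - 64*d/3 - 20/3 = (d - 2)*(d + 1/3)*(d + 2)*(d + 5)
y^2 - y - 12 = (y - 4)*(y + 3)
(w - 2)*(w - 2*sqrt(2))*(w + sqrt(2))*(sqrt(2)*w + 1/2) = sqrt(2)*w^4 - 2*sqrt(2)*w^3 - 3*w^3/2 - 9*sqrt(2)*w^2/2 + 3*w^2 - 2*w + 9*sqrt(2)*w + 4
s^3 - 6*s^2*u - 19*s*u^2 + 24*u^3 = (s - 8*u)*(s - u)*(s + 3*u)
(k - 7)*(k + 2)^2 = k^3 - 3*k^2 - 24*k - 28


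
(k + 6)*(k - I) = k^2 + 6*k - I*k - 6*I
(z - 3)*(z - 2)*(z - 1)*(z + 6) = z^4 - 25*z^2 + 60*z - 36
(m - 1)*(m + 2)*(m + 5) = m^3 + 6*m^2 + 3*m - 10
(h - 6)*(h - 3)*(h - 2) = h^3 - 11*h^2 + 36*h - 36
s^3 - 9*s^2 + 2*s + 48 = (s - 8)*(s - 3)*(s + 2)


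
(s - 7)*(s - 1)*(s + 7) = s^3 - s^2 - 49*s + 49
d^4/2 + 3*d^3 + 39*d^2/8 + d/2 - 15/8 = (d/2 + 1/2)*(d - 1/2)*(d + 5/2)*(d + 3)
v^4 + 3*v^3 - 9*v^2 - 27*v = v*(v - 3)*(v + 3)^2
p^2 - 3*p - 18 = (p - 6)*(p + 3)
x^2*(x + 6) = x^3 + 6*x^2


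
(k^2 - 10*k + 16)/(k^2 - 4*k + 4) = (k - 8)/(k - 2)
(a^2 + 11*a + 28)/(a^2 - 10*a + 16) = (a^2 + 11*a + 28)/(a^2 - 10*a + 16)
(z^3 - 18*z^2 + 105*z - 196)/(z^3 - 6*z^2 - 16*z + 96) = (z^2 - 14*z + 49)/(z^2 - 2*z - 24)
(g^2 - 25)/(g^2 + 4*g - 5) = (g - 5)/(g - 1)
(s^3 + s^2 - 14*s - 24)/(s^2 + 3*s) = s - 2 - 8/s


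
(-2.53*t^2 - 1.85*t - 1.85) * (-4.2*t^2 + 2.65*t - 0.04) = 10.626*t^4 + 1.0655*t^3 + 2.9687*t^2 - 4.8285*t + 0.074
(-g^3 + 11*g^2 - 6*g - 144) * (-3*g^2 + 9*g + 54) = 3*g^5 - 42*g^4 + 63*g^3 + 972*g^2 - 1620*g - 7776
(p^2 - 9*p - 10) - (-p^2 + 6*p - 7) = 2*p^2 - 15*p - 3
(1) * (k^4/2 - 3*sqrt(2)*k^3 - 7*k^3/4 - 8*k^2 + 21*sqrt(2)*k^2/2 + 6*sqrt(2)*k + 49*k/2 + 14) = k^4/2 - 3*sqrt(2)*k^3 - 7*k^3/4 - 8*k^2 + 21*sqrt(2)*k^2/2 + 6*sqrt(2)*k + 49*k/2 + 14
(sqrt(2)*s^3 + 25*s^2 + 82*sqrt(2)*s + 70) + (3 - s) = sqrt(2)*s^3 + 25*s^2 - s + 82*sqrt(2)*s + 73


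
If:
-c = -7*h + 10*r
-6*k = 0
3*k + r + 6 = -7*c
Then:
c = -r/7 - 6/7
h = 69*r/49 - 6/49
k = 0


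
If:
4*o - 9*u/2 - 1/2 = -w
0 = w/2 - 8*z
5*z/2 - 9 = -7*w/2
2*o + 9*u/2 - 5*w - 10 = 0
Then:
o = 529/156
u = 1211/351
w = 32/13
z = 2/13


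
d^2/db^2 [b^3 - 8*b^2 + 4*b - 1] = 6*b - 16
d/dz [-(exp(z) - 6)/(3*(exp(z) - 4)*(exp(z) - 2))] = (exp(2*z) - 12*exp(z) + 28)*exp(z)/(3*(exp(4*z) - 12*exp(3*z) + 52*exp(2*z) - 96*exp(z) + 64))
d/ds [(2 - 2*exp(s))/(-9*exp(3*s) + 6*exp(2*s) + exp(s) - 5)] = 2*(-(1 - exp(s))*(-27*exp(2*s) + 12*exp(s) + 1) + 9*exp(3*s) - 6*exp(2*s) - exp(s) + 5)*exp(s)/(9*exp(3*s) - 6*exp(2*s) - exp(s) + 5)^2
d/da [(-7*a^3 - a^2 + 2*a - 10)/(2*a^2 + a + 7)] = 2*(-7*a^4 - 7*a^3 - 76*a^2 + 13*a + 12)/(4*a^4 + 4*a^3 + 29*a^2 + 14*a + 49)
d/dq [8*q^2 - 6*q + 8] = 16*q - 6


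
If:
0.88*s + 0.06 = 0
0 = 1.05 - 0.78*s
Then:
No Solution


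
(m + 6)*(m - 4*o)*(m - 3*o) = m^3 - 7*m^2*o + 6*m^2 + 12*m*o^2 - 42*m*o + 72*o^2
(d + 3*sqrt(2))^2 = d^2 + 6*sqrt(2)*d + 18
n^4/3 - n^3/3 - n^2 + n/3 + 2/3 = (n/3 + 1/3)*(n - 2)*(n - 1)*(n + 1)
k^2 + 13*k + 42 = (k + 6)*(k + 7)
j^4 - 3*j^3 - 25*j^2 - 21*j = j*(j - 7)*(j + 1)*(j + 3)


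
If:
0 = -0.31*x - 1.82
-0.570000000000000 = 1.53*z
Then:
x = -5.87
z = -0.37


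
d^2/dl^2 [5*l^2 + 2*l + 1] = 10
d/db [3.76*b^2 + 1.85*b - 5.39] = 7.52*b + 1.85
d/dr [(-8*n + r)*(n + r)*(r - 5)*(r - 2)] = -16*n^2*r + 56*n^2 - 21*n*r^2 + 98*n*r - 70*n + 4*r^3 - 21*r^2 + 20*r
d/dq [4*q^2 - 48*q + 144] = 8*q - 48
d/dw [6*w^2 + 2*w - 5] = 12*w + 2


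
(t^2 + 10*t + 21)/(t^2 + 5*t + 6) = (t + 7)/(t + 2)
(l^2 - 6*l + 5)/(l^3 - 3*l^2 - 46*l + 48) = (l - 5)/(l^2 - 2*l - 48)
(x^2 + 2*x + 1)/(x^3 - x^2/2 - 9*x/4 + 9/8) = 8*(x^2 + 2*x + 1)/(8*x^3 - 4*x^2 - 18*x + 9)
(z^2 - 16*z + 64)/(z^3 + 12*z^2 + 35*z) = (z^2 - 16*z + 64)/(z*(z^2 + 12*z + 35))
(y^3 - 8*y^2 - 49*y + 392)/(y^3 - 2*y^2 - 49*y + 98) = (y - 8)/(y - 2)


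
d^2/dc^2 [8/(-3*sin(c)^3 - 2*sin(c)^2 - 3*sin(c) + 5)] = 8*(81*sin(c)^6 + 66*sin(c)^5 - 74*sin(c)^4 + 57*sin(c)^3 - 29*sin(c)^2 - 111*sin(c) - 38)/(3*sin(c)^3 + 2*sin(c)^2 + 3*sin(c) - 5)^3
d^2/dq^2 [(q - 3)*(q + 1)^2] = 6*q - 2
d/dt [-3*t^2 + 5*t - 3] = 5 - 6*t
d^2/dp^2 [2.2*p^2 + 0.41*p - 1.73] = 4.40000000000000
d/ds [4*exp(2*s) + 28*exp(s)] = (8*exp(s) + 28)*exp(s)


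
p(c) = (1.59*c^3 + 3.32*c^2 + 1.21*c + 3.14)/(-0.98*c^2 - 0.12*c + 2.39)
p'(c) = (1.96*c + 0.12)*(1.59*c^3 + 3.32*c^2 + 1.21*c + 3.14)/(-0.98*c^2 - 0.12*c + 2.39)^2 + (4.77*c^2 + 6.64*c + 1.21)/(-0.98*c^2 - 0.12*c + 2.39)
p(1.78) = -26.68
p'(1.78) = 73.39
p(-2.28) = 0.50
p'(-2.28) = -3.58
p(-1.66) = -27.02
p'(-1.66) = -790.72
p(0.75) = 3.77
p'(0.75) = 8.50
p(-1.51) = 10.12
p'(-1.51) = -79.26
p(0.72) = 3.52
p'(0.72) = 7.72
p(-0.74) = 1.76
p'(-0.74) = -1.77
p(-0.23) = 1.28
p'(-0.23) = -0.21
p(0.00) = 1.31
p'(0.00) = 0.57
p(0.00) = 1.31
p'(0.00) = 0.57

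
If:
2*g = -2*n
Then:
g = -n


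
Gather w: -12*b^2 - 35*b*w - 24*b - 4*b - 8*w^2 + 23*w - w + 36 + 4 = -12*b^2 - 28*b - 8*w^2 + w*(22 - 35*b) + 40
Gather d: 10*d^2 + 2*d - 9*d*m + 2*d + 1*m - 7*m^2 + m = 10*d^2 + d*(4 - 9*m) - 7*m^2 + 2*m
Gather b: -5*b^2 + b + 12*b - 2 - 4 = -5*b^2 + 13*b - 6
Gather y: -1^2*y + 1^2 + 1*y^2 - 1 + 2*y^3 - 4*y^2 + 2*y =2*y^3 - 3*y^2 + y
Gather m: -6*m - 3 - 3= -6*m - 6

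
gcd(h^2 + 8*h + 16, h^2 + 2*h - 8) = h + 4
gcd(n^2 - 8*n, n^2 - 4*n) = n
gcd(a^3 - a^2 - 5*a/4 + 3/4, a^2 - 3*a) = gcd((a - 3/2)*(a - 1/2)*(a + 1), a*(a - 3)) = 1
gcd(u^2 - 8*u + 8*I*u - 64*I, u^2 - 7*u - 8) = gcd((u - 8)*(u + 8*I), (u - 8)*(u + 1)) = u - 8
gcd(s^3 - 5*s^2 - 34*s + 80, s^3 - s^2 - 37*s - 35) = s + 5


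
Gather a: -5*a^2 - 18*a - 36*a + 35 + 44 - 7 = -5*a^2 - 54*a + 72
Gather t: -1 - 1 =-2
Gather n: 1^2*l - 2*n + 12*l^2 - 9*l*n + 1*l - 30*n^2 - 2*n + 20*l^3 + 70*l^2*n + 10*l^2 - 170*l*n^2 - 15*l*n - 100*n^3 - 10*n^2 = 20*l^3 + 22*l^2 + 2*l - 100*n^3 + n^2*(-170*l - 40) + n*(70*l^2 - 24*l - 4)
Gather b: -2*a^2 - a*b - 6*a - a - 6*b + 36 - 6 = -2*a^2 - 7*a + b*(-a - 6) + 30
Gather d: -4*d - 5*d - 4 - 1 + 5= -9*d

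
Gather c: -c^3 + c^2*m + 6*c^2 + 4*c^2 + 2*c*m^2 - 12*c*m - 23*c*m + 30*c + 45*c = -c^3 + c^2*(m + 10) + c*(2*m^2 - 35*m + 75)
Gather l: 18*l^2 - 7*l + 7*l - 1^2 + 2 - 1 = 18*l^2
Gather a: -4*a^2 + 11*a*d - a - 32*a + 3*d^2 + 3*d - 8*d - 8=-4*a^2 + a*(11*d - 33) + 3*d^2 - 5*d - 8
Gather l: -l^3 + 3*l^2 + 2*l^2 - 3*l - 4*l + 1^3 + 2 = -l^3 + 5*l^2 - 7*l + 3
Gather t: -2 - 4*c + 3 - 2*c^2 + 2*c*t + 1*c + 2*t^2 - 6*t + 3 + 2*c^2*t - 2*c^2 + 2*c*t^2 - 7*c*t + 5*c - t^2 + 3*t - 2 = -4*c^2 + 2*c + t^2*(2*c + 1) + t*(2*c^2 - 5*c - 3) + 2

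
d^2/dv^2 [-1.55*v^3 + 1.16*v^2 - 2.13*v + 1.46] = 2.32 - 9.3*v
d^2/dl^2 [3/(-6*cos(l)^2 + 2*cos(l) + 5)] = 6*(-72*sin(l)^4 + 98*sin(l)^2 - 35*cos(l)/2 + 9*cos(3*l)/2 + 8)/(6*sin(l)^2 + 2*cos(l) - 1)^3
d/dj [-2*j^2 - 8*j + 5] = -4*j - 8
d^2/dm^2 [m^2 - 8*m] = 2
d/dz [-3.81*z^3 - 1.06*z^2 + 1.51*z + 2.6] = -11.43*z^2 - 2.12*z + 1.51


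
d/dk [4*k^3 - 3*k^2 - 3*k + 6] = 12*k^2 - 6*k - 3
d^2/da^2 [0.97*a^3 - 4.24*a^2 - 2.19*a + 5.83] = 5.82*a - 8.48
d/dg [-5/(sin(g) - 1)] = 5*cos(g)/(sin(g) - 1)^2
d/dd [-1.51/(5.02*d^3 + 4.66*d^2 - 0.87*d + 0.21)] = (22.7406*d^2 + 14.0732*d - 1.3137)/(5.02*d^3 + 4.66*d^2 - 0.87*d + 0.21)^2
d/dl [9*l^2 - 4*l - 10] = 18*l - 4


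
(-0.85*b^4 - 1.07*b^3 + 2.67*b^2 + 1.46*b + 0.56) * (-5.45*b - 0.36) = 4.6325*b^5 + 6.1375*b^4 - 14.1663*b^3 - 8.9182*b^2 - 3.5776*b - 0.2016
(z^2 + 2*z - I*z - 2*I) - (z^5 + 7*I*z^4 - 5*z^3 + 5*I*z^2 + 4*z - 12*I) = -z^5 - 7*I*z^4 + 5*z^3 + z^2 - 5*I*z^2 - 2*z - I*z + 10*I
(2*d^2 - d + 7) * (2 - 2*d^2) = -4*d^4 + 2*d^3 - 10*d^2 - 2*d + 14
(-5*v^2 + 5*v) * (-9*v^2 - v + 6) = 45*v^4 - 40*v^3 - 35*v^2 + 30*v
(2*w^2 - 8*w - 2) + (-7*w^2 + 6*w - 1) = -5*w^2 - 2*w - 3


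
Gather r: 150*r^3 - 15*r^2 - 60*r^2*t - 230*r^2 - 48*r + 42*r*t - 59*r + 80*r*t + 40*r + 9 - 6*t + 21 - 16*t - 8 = 150*r^3 + r^2*(-60*t - 245) + r*(122*t - 67) - 22*t + 22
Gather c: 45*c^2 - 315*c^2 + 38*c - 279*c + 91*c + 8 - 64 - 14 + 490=-270*c^2 - 150*c + 420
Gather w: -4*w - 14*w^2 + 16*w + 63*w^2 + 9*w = 49*w^2 + 21*w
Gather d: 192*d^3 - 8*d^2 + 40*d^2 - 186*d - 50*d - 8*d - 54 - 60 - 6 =192*d^3 + 32*d^2 - 244*d - 120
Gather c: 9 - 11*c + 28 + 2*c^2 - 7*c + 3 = 2*c^2 - 18*c + 40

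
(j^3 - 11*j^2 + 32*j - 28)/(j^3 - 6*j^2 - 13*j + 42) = (j - 2)/(j + 3)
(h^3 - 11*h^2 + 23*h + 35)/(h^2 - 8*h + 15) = (h^2 - 6*h - 7)/(h - 3)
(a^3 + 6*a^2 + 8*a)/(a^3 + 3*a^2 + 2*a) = (a + 4)/(a + 1)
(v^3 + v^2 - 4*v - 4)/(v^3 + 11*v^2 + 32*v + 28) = (v^2 - v - 2)/(v^2 + 9*v + 14)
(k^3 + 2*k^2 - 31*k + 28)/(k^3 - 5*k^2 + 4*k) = (k + 7)/k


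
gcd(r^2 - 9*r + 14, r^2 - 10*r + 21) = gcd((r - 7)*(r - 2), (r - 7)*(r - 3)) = r - 7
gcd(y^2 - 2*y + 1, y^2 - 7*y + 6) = y - 1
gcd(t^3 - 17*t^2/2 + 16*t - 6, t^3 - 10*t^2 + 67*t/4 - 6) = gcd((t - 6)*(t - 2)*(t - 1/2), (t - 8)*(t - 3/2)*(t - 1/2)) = t - 1/2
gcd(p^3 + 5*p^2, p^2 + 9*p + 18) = 1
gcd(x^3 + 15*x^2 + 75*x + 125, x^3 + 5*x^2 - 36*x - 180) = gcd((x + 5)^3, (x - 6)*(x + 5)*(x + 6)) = x + 5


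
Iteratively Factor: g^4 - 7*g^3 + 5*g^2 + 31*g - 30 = (g - 5)*(g^3 - 2*g^2 - 5*g + 6) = (g - 5)*(g - 1)*(g^2 - g - 6) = (g - 5)*(g - 1)*(g + 2)*(g - 3)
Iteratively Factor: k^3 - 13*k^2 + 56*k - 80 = (k - 5)*(k^2 - 8*k + 16) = (k - 5)*(k - 4)*(k - 4)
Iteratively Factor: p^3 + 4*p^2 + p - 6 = (p + 3)*(p^2 + p - 2) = (p - 1)*(p + 3)*(p + 2)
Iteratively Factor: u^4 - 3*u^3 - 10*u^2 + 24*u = (u)*(u^3 - 3*u^2 - 10*u + 24) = u*(u - 4)*(u^2 + u - 6) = u*(u - 4)*(u + 3)*(u - 2)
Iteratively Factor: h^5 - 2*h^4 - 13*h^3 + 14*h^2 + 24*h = (h + 3)*(h^4 - 5*h^3 + 2*h^2 + 8*h) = (h - 2)*(h + 3)*(h^3 - 3*h^2 - 4*h) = (h - 4)*(h - 2)*(h + 3)*(h^2 + h) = h*(h - 4)*(h - 2)*(h + 3)*(h + 1)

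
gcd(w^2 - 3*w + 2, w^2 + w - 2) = w - 1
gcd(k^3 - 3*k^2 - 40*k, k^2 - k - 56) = k - 8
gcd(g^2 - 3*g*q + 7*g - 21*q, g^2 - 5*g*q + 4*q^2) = 1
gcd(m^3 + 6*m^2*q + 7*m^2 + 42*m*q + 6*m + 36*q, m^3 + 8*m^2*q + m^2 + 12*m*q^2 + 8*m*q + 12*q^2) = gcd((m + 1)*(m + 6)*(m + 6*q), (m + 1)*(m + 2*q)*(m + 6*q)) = m^2 + 6*m*q + m + 6*q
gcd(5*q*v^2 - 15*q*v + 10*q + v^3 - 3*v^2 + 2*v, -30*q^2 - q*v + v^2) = 5*q + v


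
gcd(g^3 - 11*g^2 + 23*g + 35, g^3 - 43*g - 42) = g^2 - 6*g - 7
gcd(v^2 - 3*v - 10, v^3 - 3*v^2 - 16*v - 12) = v + 2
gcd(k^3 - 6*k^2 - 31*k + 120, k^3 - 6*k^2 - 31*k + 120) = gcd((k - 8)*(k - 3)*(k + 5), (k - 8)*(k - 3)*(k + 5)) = k^3 - 6*k^2 - 31*k + 120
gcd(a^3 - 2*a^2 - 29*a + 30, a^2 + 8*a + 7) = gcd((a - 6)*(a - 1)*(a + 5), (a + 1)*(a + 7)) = 1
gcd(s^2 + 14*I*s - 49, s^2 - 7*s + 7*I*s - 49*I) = s + 7*I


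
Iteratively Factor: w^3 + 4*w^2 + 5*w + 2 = (w + 1)*(w^2 + 3*w + 2) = (w + 1)*(w + 2)*(w + 1)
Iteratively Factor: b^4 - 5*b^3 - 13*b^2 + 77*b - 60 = (b - 3)*(b^3 - 2*b^2 - 19*b + 20) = (b - 5)*(b - 3)*(b^2 + 3*b - 4) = (b - 5)*(b - 3)*(b + 4)*(b - 1)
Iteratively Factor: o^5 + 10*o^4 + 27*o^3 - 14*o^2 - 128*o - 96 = (o - 2)*(o^4 + 12*o^3 + 51*o^2 + 88*o + 48) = (o - 2)*(o + 4)*(o^3 + 8*o^2 + 19*o + 12) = (o - 2)*(o + 1)*(o + 4)*(o^2 + 7*o + 12) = (o - 2)*(o + 1)*(o + 4)^2*(o + 3)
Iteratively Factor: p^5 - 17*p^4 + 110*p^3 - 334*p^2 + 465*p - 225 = (p - 5)*(p^4 - 12*p^3 + 50*p^2 - 84*p + 45) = (p - 5)^2*(p^3 - 7*p^2 + 15*p - 9) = (p - 5)^2*(p - 3)*(p^2 - 4*p + 3) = (p - 5)^2*(p - 3)^2*(p - 1)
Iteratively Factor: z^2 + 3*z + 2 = (z + 2)*(z + 1)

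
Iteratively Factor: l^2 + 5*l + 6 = (l + 2)*(l + 3)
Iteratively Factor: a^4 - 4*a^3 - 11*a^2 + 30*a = (a)*(a^3 - 4*a^2 - 11*a + 30) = a*(a - 5)*(a^2 + a - 6) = a*(a - 5)*(a - 2)*(a + 3)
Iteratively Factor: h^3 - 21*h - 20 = (h + 4)*(h^2 - 4*h - 5) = (h - 5)*(h + 4)*(h + 1)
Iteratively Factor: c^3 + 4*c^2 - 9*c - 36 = (c - 3)*(c^2 + 7*c + 12) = (c - 3)*(c + 3)*(c + 4)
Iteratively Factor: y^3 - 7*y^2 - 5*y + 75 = (y + 3)*(y^2 - 10*y + 25) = (y - 5)*(y + 3)*(y - 5)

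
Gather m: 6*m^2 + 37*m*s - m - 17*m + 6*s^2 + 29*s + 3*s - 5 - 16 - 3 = 6*m^2 + m*(37*s - 18) + 6*s^2 + 32*s - 24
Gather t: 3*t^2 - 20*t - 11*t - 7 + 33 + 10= 3*t^2 - 31*t + 36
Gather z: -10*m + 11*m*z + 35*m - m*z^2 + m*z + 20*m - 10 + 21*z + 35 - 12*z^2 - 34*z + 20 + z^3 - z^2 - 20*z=45*m + z^3 + z^2*(-m - 13) + z*(12*m - 33) + 45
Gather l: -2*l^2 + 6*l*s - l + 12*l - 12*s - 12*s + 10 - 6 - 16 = -2*l^2 + l*(6*s + 11) - 24*s - 12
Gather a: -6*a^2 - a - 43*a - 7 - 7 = -6*a^2 - 44*a - 14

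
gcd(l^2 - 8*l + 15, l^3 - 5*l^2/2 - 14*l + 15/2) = l - 5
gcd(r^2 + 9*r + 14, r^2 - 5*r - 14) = r + 2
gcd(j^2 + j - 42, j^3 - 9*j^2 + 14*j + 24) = j - 6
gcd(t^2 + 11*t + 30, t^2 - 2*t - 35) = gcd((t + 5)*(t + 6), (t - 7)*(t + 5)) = t + 5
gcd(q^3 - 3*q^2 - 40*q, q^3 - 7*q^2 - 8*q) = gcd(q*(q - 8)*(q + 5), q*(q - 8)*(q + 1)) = q^2 - 8*q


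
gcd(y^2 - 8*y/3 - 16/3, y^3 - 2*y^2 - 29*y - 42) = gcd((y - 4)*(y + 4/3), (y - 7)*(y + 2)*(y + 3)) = 1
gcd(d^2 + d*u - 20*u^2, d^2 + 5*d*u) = d + 5*u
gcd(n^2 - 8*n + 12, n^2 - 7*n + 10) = n - 2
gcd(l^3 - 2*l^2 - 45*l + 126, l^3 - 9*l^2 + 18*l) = l^2 - 9*l + 18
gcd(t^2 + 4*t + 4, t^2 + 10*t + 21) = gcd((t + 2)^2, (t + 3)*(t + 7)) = 1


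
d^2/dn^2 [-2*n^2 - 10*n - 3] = -4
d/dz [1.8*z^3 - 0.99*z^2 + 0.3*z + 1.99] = 5.4*z^2 - 1.98*z + 0.3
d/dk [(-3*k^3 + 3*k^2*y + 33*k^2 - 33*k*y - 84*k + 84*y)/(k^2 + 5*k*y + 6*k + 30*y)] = 3*((2*k + 5*y + 6)*(k^3 - k^2*y - 11*k^2 + 11*k*y + 28*k - 28*y) + (k^2 + 5*k*y + 6*k + 30*y)*(-3*k^2 + 2*k*y + 22*k - 11*y - 28))/(k^2 + 5*k*y + 6*k + 30*y)^2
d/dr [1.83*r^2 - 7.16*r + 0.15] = 3.66*r - 7.16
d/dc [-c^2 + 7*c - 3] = 7 - 2*c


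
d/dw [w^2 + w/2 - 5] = 2*w + 1/2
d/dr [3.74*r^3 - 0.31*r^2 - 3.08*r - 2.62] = 11.22*r^2 - 0.62*r - 3.08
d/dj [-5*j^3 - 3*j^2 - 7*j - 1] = -15*j^2 - 6*j - 7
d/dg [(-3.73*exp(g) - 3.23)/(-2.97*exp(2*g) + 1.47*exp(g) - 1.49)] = (-11.0781*exp(2*g) - 19.1862*exp(g) + 10.3058)*exp(g)/(8.8209*exp(4*g) - 8.7318*exp(3*g) + 11.0115*exp(2*g) - 4.3806*exp(g) + 2.2201)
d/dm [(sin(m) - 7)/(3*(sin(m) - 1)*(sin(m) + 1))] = (14*sin(m) + cos(m)^2 - 2)/(3*cos(m)^3)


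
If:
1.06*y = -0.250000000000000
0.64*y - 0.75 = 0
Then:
No Solution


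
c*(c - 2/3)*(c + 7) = c^3 + 19*c^2/3 - 14*c/3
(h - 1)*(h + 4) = h^2 + 3*h - 4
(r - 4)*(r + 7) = r^2 + 3*r - 28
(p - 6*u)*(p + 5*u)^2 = p^3 + 4*p^2*u - 35*p*u^2 - 150*u^3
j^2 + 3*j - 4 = (j - 1)*(j + 4)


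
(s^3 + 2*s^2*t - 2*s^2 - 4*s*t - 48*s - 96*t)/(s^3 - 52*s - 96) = (s + 2*t)/(s + 2)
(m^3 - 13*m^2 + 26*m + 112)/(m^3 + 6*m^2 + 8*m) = (m^2 - 15*m + 56)/(m*(m + 4))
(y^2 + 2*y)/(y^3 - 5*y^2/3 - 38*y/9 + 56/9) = 9*y/(9*y^2 - 33*y + 28)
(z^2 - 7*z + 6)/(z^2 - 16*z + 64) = (z^2 - 7*z + 6)/(z^2 - 16*z + 64)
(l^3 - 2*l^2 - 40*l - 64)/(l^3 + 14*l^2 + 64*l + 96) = (l^2 - 6*l - 16)/(l^2 + 10*l + 24)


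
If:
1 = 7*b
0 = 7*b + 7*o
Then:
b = 1/7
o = -1/7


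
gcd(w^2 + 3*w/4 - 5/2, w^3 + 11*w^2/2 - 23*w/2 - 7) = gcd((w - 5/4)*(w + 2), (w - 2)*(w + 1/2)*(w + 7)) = 1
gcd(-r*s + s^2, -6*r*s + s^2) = s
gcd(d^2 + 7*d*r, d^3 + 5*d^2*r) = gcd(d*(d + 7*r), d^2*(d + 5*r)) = d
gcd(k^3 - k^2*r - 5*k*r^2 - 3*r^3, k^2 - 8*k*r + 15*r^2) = -k + 3*r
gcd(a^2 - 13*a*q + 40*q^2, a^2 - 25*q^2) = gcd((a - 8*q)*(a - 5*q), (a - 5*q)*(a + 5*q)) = -a + 5*q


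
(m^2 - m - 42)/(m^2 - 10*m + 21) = (m + 6)/(m - 3)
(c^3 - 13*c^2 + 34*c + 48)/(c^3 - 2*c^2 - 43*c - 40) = (c - 6)/(c + 5)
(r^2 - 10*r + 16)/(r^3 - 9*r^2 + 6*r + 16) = 1/(r + 1)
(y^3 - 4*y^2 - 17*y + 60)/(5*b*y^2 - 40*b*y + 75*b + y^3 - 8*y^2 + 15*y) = (y + 4)/(5*b + y)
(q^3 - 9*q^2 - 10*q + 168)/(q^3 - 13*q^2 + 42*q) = (q + 4)/q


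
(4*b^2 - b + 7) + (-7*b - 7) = 4*b^2 - 8*b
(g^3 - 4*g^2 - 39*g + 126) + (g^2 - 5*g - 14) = g^3 - 3*g^2 - 44*g + 112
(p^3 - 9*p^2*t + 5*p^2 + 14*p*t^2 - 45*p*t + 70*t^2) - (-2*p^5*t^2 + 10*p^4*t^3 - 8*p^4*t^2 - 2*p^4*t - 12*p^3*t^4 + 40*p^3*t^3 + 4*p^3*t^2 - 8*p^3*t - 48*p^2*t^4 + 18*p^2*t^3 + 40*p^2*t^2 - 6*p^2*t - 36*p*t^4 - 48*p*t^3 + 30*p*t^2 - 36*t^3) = 2*p^5*t^2 - 10*p^4*t^3 + 8*p^4*t^2 + 2*p^4*t + 12*p^3*t^4 - 40*p^3*t^3 - 4*p^3*t^2 + 8*p^3*t + p^3 + 48*p^2*t^4 - 18*p^2*t^3 - 40*p^2*t^2 - 3*p^2*t + 5*p^2 + 36*p*t^4 + 48*p*t^3 - 16*p*t^2 - 45*p*t + 36*t^3 + 70*t^2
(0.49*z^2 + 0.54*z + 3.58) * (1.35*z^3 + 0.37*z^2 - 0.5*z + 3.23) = 0.6615*z^5 + 0.9103*z^4 + 4.7878*z^3 + 2.6373*z^2 - 0.0457999999999998*z + 11.5634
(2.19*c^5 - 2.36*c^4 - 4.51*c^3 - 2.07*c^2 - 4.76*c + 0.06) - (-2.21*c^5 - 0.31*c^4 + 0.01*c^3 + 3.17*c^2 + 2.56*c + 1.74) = 4.4*c^5 - 2.05*c^4 - 4.52*c^3 - 5.24*c^2 - 7.32*c - 1.68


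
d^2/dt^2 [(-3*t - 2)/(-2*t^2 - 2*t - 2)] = ((2*t + 1)^2*(3*t + 2) - (9*t + 5)*(t^2 + t + 1))/(t^2 + t + 1)^3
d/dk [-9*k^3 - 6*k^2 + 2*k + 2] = -27*k^2 - 12*k + 2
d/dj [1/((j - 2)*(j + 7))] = (-2*j - 5)/(j^4 + 10*j^3 - 3*j^2 - 140*j + 196)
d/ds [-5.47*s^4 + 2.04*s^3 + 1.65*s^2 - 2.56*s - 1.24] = -21.88*s^3 + 6.12*s^2 + 3.3*s - 2.56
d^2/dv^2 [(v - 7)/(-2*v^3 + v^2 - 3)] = 2*(-4*v^2*(v - 7)*(3*v - 1)^2 + (6*v^2 - 2*v + (v - 7)*(6*v - 1))*(2*v^3 - v^2 + 3))/(2*v^3 - v^2 + 3)^3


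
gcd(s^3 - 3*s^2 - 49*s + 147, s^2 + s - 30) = 1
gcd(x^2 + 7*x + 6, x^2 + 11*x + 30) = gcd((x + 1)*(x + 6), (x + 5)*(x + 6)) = x + 6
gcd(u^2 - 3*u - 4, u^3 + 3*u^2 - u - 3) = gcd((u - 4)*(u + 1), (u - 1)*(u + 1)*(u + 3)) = u + 1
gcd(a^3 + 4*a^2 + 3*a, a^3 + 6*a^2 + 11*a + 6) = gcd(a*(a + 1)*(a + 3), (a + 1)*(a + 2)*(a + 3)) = a^2 + 4*a + 3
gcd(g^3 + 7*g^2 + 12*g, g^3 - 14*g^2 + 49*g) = g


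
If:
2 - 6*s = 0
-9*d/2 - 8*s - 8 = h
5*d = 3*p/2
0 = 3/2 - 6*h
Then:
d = -131/54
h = 1/4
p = -655/81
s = 1/3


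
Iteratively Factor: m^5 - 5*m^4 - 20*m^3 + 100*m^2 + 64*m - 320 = (m + 4)*(m^4 - 9*m^3 + 16*m^2 + 36*m - 80) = (m - 4)*(m + 4)*(m^3 - 5*m^2 - 4*m + 20) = (m - 4)*(m - 2)*(m + 4)*(m^2 - 3*m - 10) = (m - 5)*(m - 4)*(m - 2)*(m + 4)*(m + 2)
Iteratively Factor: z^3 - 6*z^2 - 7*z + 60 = (z - 5)*(z^2 - z - 12) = (z - 5)*(z - 4)*(z + 3)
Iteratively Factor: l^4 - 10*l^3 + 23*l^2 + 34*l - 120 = (l - 5)*(l^3 - 5*l^2 - 2*l + 24) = (l - 5)*(l - 3)*(l^2 - 2*l - 8) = (l - 5)*(l - 3)*(l + 2)*(l - 4)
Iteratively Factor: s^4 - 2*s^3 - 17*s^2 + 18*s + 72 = (s - 4)*(s^3 + 2*s^2 - 9*s - 18) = (s - 4)*(s + 2)*(s^2 - 9) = (s - 4)*(s - 3)*(s + 2)*(s + 3)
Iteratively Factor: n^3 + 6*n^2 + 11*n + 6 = (n + 2)*(n^2 + 4*n + 3) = (n + 1)*(n + 2)*(n + 3)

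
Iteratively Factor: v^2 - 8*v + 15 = (v - 3)*(v - 5)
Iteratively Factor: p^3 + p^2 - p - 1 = (p - 1)*(p^2 + 2*p + 1) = (p - 1)*(p + 1)*(p + 1)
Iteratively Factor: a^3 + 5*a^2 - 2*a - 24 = (a + 4)*(a^2 + a - 6) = (a + 3)*(a + 4)*(a - 2)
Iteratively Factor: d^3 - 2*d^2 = (d)*(d^2 - 2*d) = d^2*(d - 2)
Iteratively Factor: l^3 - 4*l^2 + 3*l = (l - 3)*(l^2 - l) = l*(l - 3)*(l - 1)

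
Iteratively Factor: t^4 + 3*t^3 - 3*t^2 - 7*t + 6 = (t + 3)*(t^3 - 3*t + 2) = (t + 2)*(t + 3)*(t^2 - 2*t + 1) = (t - 1)*(t + 2)*(t + 3)*(t - 1)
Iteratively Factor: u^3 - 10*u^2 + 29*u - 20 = (u - 4)*(u^2 - 6*u + 5) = (u - 4)*(u - 1)*(u - 5)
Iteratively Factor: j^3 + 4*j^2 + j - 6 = (j + 2)*(j^2 + 2*j - 3) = (j - 1)*(j + 2)*(j + 3)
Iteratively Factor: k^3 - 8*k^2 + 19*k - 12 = (k - 4)*(k^2 - 4*k + 3) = (k - 4)*(k - 3)*(k - 1)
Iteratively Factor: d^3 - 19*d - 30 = (d - 5)*(d^2 + 5*d + 6) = (d - 5)*(d + 3)*(d + 2)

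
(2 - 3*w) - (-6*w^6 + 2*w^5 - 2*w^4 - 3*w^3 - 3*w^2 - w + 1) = 6*w^6 - 2*w^5 + 2*w^4 + 3*w^3 + 3*w^2 - 2*w + 1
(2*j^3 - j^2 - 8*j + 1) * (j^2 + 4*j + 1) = 2*j^5 + 7*j^4 - 10*j^3 - 32*j^2 - 4*j + 1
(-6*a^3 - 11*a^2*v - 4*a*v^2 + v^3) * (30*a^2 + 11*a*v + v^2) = -180*a^5 - 396*a^4*v - 247*a^3*v^2 - 25*a^2*v^3 + 7*a*v^4 + v^5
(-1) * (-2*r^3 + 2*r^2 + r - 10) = 2*r^3 - 2*r^2 - r + 10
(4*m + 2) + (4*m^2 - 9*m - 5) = 4*m^2 - 5*m - 3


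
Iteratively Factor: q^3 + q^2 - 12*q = (q + 4)*(q^2 - 3*q) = (q - 3)*(q + 4)*(q)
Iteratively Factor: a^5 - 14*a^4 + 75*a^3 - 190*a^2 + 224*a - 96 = (a - 4)*(a^4 - 10*a^3 + 35*a^2 - 50*a + 24) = (a - 4)*(a - 2)*(a^3 - 8*a^2 + 19*a - 12) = (a - 4)^2*(a - 2)*(a^2 - 4*a + 3) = (a - 4)^2*(a - 3)*(a - 2)*(a - 1)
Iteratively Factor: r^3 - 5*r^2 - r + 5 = (r - 1)*(r^2 - 4*r - 5) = (r - 1)*(r + 1)*(r - 5)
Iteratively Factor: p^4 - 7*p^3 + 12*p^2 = (p)*(p^3 - 7*p^2 + 12*p) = p^2*(p^2 - 7*p + 12) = p^2*(p - 3)*(p - 4)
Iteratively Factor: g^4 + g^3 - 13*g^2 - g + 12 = (g + 4)*(g^3 - 3*g^2 - g + 3) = (g + 1)*(g + 4)*(g^2 - 4*g + 3) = (g - 3)*(g + 1)*(g + 4)*(g - 1)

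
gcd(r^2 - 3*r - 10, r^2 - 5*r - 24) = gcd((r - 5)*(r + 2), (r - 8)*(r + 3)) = 1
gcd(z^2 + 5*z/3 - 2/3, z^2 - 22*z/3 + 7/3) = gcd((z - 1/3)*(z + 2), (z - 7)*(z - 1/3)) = z - 1/3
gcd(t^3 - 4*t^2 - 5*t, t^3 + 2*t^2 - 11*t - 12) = t + 1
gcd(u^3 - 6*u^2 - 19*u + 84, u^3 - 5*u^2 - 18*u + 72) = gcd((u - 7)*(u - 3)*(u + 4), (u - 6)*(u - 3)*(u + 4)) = u^2 + u - 12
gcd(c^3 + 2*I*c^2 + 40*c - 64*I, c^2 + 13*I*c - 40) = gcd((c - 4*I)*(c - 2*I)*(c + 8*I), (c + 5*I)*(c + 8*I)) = c + 8*I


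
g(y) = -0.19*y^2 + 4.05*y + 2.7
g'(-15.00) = 9.75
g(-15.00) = -100.80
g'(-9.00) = 7.47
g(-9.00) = -49.14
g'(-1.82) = 4.74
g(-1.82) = -5.30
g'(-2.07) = 4.84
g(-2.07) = -6.50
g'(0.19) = 3.98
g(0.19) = 3.46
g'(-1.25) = 4.52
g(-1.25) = -2.66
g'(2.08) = 3.26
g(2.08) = 10.30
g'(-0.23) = 4.14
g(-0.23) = 1.76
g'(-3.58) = 5.41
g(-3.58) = -14.23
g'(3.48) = 2.73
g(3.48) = 14.49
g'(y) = 4.05 - 0.38*y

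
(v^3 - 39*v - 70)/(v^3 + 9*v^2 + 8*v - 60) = (v^2 - 5*v - 14)/(v^2 + 4*v - 12)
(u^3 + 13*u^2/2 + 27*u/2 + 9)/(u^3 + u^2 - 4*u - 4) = (u^2 + 9*u/2 + 9/2)/(u^2 - u - 2)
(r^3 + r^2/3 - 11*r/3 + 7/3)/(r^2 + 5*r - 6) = (3*r^2 + 4*r - 7)/(3*(r + 6))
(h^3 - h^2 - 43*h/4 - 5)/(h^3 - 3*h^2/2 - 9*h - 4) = (h + 5/2)/(h + 2)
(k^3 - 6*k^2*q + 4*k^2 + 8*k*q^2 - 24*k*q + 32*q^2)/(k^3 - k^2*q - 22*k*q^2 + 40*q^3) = (k + 4)/(k + 5*q)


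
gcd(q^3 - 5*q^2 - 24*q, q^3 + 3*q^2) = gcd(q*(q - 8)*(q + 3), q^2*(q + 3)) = q^2 + 3*q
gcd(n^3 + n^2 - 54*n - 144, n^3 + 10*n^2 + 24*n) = n + 6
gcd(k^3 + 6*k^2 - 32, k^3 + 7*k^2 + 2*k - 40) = k^2 + 2*k - 8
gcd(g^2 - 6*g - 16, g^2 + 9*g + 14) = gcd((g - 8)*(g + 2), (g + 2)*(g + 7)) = g + 2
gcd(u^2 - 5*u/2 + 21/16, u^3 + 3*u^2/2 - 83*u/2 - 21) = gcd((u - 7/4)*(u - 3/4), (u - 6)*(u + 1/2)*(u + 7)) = 1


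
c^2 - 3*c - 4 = (c - 4)*(c + 1)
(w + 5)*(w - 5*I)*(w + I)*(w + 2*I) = w^4 + 5*w^3 - 2*I*w^3 + 13*w^2 - 10*I*w^2 + 65*w + 10*I*w + 50*I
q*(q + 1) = q^2 + q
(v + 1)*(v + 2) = v^2 + 3*v + 2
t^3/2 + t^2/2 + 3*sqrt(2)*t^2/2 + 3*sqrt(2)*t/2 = t*(t/2 + 1/2)*(t + 3*sqrt(2))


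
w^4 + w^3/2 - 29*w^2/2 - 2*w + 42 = (w - 3)*(w - 2)*(w + 2)*(w + 7/2)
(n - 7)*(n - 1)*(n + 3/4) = n^3 - 29*n^2/4 + n + 21/4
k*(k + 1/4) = k^2 + k/4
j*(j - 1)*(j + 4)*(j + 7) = j^4 + 10*j^3 + 17*j^2 - 28*j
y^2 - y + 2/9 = (y - 2/3)*(y - 1/3)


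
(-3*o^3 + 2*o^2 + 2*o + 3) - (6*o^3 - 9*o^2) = -9*o^3 + 11*o^2 + 2*o + 3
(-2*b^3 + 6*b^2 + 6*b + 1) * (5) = -10*b^3 + 30*b^2 + 30*b + 5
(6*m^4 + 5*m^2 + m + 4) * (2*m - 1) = 12*m^5 - 6*m^4 + 10*m^3 - 3*m^2 + 7*m - 4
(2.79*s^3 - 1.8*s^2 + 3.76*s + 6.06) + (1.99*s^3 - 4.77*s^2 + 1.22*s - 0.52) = 4.78*s^3 - 6.57*s^2 + 4.98*s + 5.54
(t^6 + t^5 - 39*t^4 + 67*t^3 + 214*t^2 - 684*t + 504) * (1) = t^6 + t^5 - 39*t^4 + 67*t^3 + 214*t^2 - 684*t + 504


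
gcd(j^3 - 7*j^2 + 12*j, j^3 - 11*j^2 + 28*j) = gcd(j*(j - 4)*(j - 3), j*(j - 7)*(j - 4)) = j^2 - 4*j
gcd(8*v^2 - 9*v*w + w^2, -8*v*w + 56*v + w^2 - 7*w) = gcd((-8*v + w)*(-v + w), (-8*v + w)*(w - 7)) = 8*v - w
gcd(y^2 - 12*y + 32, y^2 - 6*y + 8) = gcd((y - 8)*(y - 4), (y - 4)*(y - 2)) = y - 4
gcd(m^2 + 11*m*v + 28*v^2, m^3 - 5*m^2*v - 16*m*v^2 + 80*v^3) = m + 4*v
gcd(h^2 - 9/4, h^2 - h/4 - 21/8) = h + 3/2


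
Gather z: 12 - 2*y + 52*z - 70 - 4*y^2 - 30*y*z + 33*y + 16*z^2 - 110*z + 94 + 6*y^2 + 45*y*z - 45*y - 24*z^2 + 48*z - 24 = 2*y^2 - 14*y - 8*z^2 + z*(15*y - 10) + 12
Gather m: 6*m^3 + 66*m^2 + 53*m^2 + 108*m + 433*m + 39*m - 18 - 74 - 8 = 6*m^3 + 119*m^2 + 580*m - 100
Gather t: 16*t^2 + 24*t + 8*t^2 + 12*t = 24*t^2 + 36*t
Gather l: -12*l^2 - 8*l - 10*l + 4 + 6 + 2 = -12*l^2 - 18*l + 12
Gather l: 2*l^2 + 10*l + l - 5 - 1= 2*l^2 + 11*l - 6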